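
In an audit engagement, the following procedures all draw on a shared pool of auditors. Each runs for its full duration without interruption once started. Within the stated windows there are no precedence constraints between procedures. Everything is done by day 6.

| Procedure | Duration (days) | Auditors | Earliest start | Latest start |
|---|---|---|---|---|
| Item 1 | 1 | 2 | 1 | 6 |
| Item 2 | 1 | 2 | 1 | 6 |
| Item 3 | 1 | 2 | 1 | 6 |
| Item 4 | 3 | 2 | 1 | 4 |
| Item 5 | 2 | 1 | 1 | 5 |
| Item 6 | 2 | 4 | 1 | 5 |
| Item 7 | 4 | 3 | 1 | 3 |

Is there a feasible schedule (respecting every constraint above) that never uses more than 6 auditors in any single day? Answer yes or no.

yes

Schedule Item 1@1, Item 2@2, Item 3@3, Item 4@4, Item 5@1, Item 6@5, Item 7@1: d1:6  d2:6  d3:5  d4:5  d5:6  d6:6 — peak 6 ≤ 6.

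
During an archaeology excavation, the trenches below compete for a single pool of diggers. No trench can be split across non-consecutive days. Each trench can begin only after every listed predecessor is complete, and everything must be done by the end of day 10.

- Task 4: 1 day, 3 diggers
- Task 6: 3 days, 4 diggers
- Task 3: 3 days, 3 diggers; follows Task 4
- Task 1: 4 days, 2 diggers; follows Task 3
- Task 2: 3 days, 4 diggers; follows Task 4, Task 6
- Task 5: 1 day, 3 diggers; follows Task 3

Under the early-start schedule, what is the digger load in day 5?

At early start, day 5 has: Task 1, Task 2, Task 5.
Demand: 2 + 4 + 3 = 9.

9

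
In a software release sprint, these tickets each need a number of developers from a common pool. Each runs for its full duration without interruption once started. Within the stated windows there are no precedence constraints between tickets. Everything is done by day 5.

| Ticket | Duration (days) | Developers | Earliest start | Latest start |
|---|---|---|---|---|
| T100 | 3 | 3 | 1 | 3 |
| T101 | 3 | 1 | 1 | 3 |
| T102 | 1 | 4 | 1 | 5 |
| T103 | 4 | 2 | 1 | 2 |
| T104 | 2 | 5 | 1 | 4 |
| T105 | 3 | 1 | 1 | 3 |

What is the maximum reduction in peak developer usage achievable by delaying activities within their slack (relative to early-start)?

Early-start peak: d1:16  d2:12  d3:7  d4:2  d5:0 ⇒ 16.
Leveled (T100@1, T101@1, T102@1, T103@2, T104@4, T105@2): d1:8  d2:7  d3:7  d4:8  d5:7 ⇒ 8.
Reduction 16 − 8 = 8.

8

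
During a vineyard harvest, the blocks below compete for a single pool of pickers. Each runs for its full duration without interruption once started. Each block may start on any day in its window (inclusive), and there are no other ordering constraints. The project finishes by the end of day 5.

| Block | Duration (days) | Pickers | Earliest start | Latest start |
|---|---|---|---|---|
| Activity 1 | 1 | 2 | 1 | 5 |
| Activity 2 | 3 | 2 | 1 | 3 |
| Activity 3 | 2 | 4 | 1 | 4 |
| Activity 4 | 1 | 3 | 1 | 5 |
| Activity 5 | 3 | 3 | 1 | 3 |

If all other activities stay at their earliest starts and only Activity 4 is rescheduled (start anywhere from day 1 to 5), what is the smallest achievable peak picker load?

Activity 4@1: d1:14  d2:9  d3:5  d4:0  d5:0 → peak 14
Activity 4@2: d1:11  d2:12  d3:5  d4:0  d5:0 → peak 12
Activity 4@3: d1:11  d2:9  d3:8  d4:0  d5:0 → peak 11
Activity 4@4: d1:11  d2:9  d3:5  d4:3  d5:0 → peak 11
Activity 4@5: d1:11  d2:9  d3:5  d4:0  d5:3 → peak 11
Best is Activity 4@3, peak 11.

11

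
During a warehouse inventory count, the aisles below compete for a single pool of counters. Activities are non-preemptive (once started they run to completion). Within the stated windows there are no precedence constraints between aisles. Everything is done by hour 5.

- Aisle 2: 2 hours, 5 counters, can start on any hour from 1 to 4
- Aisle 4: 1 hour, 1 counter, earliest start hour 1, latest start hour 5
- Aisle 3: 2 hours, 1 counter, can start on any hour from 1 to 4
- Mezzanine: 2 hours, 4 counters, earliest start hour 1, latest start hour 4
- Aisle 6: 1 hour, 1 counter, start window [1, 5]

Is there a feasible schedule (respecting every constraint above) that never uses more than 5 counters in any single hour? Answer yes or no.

yes

Schedule Aisle 2@1, Aisle 4@3, Aisle 3@3, Mezzanine@4, Aisle 6@3: h1:5  h2:5  h3:3  h4:5  h5:4 — peak 5 ≤ 5.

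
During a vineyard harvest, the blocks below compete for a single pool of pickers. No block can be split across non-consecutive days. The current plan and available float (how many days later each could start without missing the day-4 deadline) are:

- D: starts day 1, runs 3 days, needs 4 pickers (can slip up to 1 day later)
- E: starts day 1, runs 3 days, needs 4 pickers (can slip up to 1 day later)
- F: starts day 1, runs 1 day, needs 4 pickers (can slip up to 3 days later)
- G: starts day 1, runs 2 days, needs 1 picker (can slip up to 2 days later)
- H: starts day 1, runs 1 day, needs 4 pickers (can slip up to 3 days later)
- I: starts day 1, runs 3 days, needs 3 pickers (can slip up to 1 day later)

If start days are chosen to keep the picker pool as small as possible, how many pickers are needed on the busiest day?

Early-start (D@1, E@1, F@1, G@1, H@1, I@1) gives peak 20: d1:20  d2:12  d3:11  d4:0.
Shift G→2, H→4, I→2.
Schedule D@1, E@1, F@1, G@2, H@4, I@2: d1:12  d2:12  d3:12  d4:7 — peak 12.

12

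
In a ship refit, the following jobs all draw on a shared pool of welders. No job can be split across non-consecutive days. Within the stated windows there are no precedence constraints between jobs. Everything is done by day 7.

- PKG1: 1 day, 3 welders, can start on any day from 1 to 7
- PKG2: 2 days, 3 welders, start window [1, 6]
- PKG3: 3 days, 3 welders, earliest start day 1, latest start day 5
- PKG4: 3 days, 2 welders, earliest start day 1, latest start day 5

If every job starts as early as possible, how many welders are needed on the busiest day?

Early-start schedule: PKG1@1, PKG2@1, PKG3@1, PKG4@1.
Load per day: day 1: 11, day 2: 8, day 3: 5, day 4: 0, day 5: 0, day 6: 0, day 7: 0.
Peak is 11.

11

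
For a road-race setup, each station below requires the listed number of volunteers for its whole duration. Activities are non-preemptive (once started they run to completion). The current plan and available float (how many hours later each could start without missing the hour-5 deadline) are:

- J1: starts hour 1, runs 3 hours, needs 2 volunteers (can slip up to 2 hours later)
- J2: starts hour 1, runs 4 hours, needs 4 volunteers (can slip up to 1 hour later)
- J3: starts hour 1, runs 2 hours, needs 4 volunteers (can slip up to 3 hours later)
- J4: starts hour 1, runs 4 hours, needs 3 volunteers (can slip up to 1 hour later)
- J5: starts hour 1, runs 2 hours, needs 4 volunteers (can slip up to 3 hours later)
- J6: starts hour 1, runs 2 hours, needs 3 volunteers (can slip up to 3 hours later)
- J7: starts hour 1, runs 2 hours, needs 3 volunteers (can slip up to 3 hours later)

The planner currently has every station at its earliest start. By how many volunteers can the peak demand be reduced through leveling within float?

8

Early-start peak: h1:23  h2:23  h3:9  h4:7  h5:0 ⇒ 23.
Leveled (J1@1, J2@1, J3@3, J4@1, J5@4, J6@1, J7@1): h1:15  h2:15  h3:13  h4:15  h5:4 ⇒ 15.
Reduction 23 − 15 = 8.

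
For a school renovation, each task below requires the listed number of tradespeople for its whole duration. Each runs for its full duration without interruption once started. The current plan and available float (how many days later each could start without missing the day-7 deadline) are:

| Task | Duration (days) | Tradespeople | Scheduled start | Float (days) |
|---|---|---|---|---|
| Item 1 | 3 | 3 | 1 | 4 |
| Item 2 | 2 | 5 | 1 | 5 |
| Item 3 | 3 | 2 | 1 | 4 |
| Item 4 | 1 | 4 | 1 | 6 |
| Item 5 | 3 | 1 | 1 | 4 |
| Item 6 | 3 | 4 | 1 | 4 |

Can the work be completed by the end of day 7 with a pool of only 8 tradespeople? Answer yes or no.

yes

Schedule Item 1@1, Item 2@1, Item 3@3, Item 4@4, Item 5@3, Item 6@5: d1:8  d2:8  d3:6  d4:7  d5:7  d6:4  d7:4 — peak 8 ≤ 8.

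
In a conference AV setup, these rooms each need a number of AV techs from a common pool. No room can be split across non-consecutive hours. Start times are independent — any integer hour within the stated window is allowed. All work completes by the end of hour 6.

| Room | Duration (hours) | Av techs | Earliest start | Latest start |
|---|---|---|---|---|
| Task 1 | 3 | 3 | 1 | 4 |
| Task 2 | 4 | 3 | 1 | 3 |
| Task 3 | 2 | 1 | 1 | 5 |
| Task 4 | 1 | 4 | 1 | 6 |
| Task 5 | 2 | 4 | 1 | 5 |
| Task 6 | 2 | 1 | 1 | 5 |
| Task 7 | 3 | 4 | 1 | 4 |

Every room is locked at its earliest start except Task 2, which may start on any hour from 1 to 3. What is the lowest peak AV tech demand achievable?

17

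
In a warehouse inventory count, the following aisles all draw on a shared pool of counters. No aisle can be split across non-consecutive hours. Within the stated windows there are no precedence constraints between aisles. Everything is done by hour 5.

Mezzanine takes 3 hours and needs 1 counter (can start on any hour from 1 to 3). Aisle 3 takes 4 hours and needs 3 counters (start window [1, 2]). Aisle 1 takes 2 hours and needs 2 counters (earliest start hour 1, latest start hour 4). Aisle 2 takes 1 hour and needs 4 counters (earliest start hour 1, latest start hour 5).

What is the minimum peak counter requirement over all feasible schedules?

5

Early-start (Mezzanine@1, Aisle 3@1, Aisle 1@1, Aisle 2@1) gives peak 10: h1:10  h2:6  h3:4  h4:3  h5:0.
Shift Aisle 3→2, Aisle 1→4.
Schedule Mezzanine@1, Aisle 3@2, Aisle 1@4, Aisle 2@1: h1:5  h2:4  h3:4  h4:5  h5:5 — peak 5.
Total counter-hours = 23 over 5 hours ⇒ peak ≥ ⌈23/5⌉ = 5, so 5 is optimal.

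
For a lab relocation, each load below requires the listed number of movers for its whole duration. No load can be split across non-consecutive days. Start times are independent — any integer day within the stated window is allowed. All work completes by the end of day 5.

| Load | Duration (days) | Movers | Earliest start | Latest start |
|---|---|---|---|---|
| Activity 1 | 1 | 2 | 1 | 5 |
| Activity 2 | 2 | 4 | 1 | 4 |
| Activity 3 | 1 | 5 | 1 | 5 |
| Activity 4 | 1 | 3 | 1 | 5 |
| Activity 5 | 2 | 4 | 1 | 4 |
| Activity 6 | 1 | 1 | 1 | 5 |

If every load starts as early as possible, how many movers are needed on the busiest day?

19

Early-start schedule: Activity 1@1, Activity 2@1, Activity 3@1, Activity 4@1, Activity 5@1, Activity 6@1.
Load per day: day 1: 19, day 2: 8, day 3: 0, day 4: 0, day 5: 0.
Peak is 19.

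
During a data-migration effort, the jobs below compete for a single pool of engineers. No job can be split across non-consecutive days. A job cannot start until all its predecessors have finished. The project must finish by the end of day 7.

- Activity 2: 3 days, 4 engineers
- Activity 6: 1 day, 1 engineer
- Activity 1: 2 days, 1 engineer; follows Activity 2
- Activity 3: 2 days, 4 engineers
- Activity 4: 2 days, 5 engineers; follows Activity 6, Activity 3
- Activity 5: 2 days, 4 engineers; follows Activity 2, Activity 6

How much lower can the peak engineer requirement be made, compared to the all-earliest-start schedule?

2

Early-start peak: d1:9  d2:8  d3:9  d4:10  d5:5  d6:0  d7:0 ⇒ 10.
Leveled (Activity 2@1, Activity 6@1, Activity 1@4, Activity 3@2, Activity 4@4, Activity 5@6): d1:5  d2:8  d3:8  d4:6  d5:6  d6:4  d7:4 ⇒ 8.
Reduction 10 − 8 = 2.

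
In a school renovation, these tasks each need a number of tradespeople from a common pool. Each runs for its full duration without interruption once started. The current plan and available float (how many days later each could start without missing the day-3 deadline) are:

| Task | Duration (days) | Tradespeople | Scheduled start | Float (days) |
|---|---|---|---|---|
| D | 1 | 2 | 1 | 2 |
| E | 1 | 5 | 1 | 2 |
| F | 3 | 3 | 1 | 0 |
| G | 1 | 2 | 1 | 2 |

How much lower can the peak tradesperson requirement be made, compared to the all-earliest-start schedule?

Early-start peak: d1:12  d2:3  d3:3 ⇒ 12.
Leveled (D@1, E@2, F@1, G@1): d1:7  d2:8  d3:3 ⇒ 8.
Reduction 12 − 8 = 4.

4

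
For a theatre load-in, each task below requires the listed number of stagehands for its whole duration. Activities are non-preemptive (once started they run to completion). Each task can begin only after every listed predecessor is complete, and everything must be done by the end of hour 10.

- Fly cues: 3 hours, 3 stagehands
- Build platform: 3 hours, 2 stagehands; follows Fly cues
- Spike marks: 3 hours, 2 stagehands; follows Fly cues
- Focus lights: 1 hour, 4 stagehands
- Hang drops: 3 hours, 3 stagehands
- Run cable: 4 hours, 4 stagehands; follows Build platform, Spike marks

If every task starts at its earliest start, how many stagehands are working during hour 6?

At early start, hour 6 has: Build platform, Spike marks.
Demand: 2 + 2 = 4.

4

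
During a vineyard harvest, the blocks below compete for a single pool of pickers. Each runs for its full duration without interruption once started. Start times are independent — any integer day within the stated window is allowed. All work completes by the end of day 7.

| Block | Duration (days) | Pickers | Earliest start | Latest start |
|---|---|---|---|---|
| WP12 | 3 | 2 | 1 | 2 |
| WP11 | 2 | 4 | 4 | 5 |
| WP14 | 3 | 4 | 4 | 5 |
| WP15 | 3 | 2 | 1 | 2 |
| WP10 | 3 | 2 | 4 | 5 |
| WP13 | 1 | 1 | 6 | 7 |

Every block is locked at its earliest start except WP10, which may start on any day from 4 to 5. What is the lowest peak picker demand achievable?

WP10@4: d1:4  d2:4  d3:4  d4:10  d5:10  d6:7  d7:0 → peak 10
WP10@5: d1:4  d2:4  d3:4  d4:8  d5:10  d6:7  d7:2 → peak 10
Best is WP10@4, peak 10.

10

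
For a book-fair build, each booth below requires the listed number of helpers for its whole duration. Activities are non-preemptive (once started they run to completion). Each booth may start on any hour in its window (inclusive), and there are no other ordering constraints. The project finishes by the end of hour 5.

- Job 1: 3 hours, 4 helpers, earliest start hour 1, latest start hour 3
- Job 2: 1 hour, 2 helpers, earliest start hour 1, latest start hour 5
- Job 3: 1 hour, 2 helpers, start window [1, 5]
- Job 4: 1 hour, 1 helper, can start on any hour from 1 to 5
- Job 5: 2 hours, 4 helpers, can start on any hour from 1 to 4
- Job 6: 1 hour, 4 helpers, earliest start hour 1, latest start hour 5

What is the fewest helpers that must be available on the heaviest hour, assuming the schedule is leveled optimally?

8

Early-start (Job 1@1, Job 2@1, Job 3@1, Job 4@1, Job 5@1, Job 6@1) gives peak 17: h1:17  h2:8  h3:4  h4:0  h5:0.
Shift Job 4→2, Job 5→3, Job 6→4.
Schedule Job 1@1, Job 2@1, Job 3@1, Job 4@2, Job 5@3, Job 6@4: h1:8  h2:5  h3:8  h4:8  h5:0 — peak 8.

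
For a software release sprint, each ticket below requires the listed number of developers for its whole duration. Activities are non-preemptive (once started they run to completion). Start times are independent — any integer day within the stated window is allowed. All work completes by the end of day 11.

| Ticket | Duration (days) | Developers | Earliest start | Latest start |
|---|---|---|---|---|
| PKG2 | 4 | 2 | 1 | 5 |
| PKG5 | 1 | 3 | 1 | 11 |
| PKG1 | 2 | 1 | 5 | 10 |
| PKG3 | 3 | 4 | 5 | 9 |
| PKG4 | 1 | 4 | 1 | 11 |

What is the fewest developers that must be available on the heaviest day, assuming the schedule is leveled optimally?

Early-start (PKG2@1, PKG5@1, PKG1@5, PKG3@5, PKG4@1) gives peak 9: d1:9  d2:2  d3:2  d4:2  d5:5  d6:5  d7:4  d8:0  d9:0  d10:0  d11:0.
Shift PKG5→5, PKG3→7, PKG4→10.
Schedule PKG2@1, PKG5@5, PKG1@5, PKG3@7, PKG4@10: d1:2  d2:2  d3:2  d4:2  d5:4  d6:1  d7:4  d8:4  d9:4  d10:4  d11:0 — peak 4.

4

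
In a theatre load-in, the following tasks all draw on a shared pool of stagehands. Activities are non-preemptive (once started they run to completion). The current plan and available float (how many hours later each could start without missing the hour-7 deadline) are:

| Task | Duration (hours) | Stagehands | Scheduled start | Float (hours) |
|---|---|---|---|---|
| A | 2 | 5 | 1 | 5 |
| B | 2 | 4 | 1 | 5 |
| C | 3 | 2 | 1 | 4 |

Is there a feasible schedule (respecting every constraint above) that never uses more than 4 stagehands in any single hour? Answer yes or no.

no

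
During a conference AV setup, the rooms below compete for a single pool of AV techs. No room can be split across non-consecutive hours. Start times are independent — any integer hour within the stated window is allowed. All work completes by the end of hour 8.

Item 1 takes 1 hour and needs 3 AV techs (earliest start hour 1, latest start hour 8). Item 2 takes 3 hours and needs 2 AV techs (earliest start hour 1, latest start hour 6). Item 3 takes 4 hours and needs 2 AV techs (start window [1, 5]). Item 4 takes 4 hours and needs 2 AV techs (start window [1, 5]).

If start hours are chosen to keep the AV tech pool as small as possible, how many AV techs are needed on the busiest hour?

4

Early-start (Item 1@1, Item 2@1, Item 3@1, Item 4@1) gives peak 9: h1:9  h2:6  h3:6  h4:4  h5:0  h6:0  h7:0  h8:0.
Shift Item 2→2, Item 3→2, Item 4→5.
Schedule Item 1@1, Item 2@2, Item 3@2, Item 4@5: h1:3  h2:4  h3:4  h4:4  h5:4  h6:2  h7:2  h8:2 — peak 4.
Total AV tech-hours = 25 over 8 hours ⇒ peak ≥ ⌈25/8⌉ = 4, so 4 is optimal.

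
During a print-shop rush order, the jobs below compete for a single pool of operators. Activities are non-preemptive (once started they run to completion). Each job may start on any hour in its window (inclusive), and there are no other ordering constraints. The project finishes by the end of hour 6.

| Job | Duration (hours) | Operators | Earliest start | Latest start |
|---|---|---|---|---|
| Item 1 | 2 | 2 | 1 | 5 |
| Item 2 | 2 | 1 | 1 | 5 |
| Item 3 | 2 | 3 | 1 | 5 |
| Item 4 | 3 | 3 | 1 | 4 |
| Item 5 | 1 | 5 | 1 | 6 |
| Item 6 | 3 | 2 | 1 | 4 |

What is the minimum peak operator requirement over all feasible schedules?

Early-start (Item 1@1, Item 2@1, Item 3@1, Item 4@1, Item 5@1, Item 6@1) gives peak 16: h1:16  h2:11  h3:5  h4:0  h5:0  h6:0.
Shift Item 4→3, Item 5→6, Item 6→3.
Schedule Item 1@1, Item 2@1, Item 3@1, Item 4@3, Item 5@6, Item 6@3: h1:6  h2:6  h3:5  h4:5  h5:5  h6:5 — peak 6.
Total operator-hours = 32 over 6 hours ⇒ peak ≥ ⌈32/6⌉ = 6, so 6 is optimal.

6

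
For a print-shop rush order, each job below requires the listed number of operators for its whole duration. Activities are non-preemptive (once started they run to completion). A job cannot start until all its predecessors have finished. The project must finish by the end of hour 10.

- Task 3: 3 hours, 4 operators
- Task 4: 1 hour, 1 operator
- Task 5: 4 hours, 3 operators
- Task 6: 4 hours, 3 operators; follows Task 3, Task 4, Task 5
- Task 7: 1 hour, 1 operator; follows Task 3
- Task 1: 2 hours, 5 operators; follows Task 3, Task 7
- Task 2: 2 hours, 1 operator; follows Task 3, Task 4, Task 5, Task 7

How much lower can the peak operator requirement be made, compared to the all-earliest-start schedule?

Early-start peak: h1:8  h2:7  h3:7  h4:4  h5:9  h6:9  h7:3  h8:3  h9:0  h10:0 ⇒ 9.
Leveled (Task 3@1, Task 4@4, Task 5@1, Task 6@5, Task 7@4, Task 1@9, Task 2@5): h1:7  h2:7  h3:7  h4:5  h5:4  h6:4  h7:3  h8:3  h9:5  h10:5 ⇒ 7.
Reduction 9 − 7 = 2.

2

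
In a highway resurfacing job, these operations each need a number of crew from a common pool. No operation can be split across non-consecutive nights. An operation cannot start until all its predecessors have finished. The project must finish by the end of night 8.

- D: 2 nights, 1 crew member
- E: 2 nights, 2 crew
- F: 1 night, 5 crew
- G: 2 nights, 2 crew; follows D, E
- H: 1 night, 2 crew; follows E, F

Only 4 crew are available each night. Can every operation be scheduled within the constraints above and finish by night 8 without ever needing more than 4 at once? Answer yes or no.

no

The minimum achievable peak is 5; 4 < 5, so no feasible schedule stays within the cap.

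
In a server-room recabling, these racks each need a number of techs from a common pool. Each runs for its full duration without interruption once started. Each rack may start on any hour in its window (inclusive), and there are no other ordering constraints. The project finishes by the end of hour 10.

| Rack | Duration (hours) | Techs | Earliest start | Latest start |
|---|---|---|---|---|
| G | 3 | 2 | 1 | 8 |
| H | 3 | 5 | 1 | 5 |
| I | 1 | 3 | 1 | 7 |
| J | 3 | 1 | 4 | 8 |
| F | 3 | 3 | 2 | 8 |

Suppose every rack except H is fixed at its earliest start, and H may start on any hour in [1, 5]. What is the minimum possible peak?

H@1: h1:10  h2:10  h3:10  h4:4  h5:1  h6:1  h7:0  h8:0  h9:0  h10:0 → peak 10
H@2: h1:5  h2:10  h3:10  h4:9  h5:1  h6:1  h7:0  h8:0  h9:0  h10:0 → peak 10
H@3: h1:5  h2:5  h3:10  h4:9  h5:6  h6:1  h7:0  h8:0  h9:0  h10:0 → peak 10
H@4: h1:5  h2:5  h3:5  h4:9  h5:6  h6:6  h7:0  h8:0  h9:0  h10:0 → peak 9
H@5: h1:5  h2:5  h3:5  h4:4  h5:6  h6:6  h7:5  h8:0  h9:0  h10:0 → peak 6
Best is H@5, peak 6.

6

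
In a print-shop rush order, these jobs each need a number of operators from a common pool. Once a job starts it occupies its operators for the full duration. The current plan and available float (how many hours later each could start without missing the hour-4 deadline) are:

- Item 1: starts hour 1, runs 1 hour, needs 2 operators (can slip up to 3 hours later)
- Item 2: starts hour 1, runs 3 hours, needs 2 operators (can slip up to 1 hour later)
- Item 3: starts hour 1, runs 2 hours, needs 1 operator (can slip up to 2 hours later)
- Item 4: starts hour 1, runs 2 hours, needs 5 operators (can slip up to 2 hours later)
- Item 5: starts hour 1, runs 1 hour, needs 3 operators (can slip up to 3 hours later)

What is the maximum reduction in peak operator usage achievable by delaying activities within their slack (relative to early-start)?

6

Early-start peak: h1:13  h2:8  h3:2  h4:0 ⇒ 13.
Leveled (Item 1@1, Item 2@1, Item 3@1, Item 4@3, Item 5@2): h1:5  h2:6  h3:7  h4:5 ⇒ 7.
Reduction 13 − 7 = 6.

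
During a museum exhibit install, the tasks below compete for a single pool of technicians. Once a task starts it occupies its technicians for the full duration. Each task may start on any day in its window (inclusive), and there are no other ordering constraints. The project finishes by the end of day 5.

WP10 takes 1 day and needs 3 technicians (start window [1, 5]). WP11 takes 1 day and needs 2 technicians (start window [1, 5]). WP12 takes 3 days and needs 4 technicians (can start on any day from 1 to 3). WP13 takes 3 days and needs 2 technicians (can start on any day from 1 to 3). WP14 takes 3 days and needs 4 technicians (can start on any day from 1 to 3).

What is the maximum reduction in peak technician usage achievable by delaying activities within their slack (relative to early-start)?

5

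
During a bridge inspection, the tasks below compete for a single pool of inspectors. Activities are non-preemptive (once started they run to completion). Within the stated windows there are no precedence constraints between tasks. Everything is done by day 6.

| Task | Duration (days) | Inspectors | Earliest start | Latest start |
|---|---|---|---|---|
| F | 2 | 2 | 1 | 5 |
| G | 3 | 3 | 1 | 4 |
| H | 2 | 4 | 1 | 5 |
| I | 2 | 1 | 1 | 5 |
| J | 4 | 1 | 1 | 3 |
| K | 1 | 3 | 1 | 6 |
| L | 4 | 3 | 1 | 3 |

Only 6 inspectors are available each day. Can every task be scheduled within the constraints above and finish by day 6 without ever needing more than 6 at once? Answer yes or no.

Total inspector-days = 42; over 6 days the average is 42/6 > 6, so some day must exceed 6.

no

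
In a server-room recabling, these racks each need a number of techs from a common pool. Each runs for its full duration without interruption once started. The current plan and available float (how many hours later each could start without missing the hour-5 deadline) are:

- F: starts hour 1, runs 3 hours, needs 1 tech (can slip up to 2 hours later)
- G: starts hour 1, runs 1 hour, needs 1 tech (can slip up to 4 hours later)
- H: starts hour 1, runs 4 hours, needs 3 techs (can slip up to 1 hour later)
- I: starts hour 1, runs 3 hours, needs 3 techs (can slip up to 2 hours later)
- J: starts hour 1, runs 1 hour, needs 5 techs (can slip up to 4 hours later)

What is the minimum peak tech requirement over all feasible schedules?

7

Early-start (F@1, G@1, H@1, I@1, J@1) gives peak 13: h1:13  h2:7  h3:7  h4:3  h5:0.
Shift I→2, J→5.
Schedule F@1, G@1, H@1, I@2, J@5: h1:5  h2:7  h3:7  h4:6  h5:5 — peak 7.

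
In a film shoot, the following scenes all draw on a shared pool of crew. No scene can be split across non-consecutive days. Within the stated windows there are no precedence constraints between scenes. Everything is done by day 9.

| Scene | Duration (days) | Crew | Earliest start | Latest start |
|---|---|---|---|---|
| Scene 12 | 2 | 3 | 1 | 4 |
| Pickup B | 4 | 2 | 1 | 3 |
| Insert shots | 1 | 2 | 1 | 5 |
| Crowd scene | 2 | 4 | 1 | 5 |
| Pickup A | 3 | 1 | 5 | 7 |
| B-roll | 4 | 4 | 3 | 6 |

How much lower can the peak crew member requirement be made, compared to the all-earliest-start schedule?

Early-start peak: d1:11  d2:9  d3:6  d4:6  d5:5  d6:5  d7:1  d8:0  d9:0 ⇒ 11.
Leveled (Scene 12@1, Pickup B@1, Insert shots@3, Crowd scene@4, Pickup A@5, B-roll@6): d1:5  d2:5  d3:4  d4:6  d5:5  d6:5  d7:5  d8:4  d9:4 ⇒ 6.
Reduction 11 − 6 = 5.

5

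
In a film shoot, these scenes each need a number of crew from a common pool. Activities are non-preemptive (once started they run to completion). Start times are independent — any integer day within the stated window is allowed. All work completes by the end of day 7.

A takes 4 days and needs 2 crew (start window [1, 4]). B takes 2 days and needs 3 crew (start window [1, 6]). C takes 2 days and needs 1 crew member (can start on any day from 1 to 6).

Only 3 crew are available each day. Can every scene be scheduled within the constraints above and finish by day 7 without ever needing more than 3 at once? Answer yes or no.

yes

Schedule A@1, B@5, C@1: d1:3  d2:3  d3:2  d4:2  d5:3  d6:3  d7:0 — peak 3 ≤ 3.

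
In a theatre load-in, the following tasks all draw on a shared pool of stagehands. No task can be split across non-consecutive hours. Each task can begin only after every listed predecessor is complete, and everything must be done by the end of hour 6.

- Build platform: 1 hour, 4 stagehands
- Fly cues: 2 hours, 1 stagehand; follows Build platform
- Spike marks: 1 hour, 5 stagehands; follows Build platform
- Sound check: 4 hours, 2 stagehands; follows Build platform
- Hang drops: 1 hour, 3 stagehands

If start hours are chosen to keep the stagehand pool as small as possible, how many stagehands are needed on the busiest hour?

Early-start (Build platform@1, Fly cues@2, Spike marks@2, Sound check@2, Hang drops@1) gives peak 8: h1:7  h2:8  h3:3  h4:2  h5:2  h6:0.
Shift Spike marks→6, Hang drops→4.
Schedule Build platform@1, Fly cues@2, Spike marks@6, Sound check@2, Hang drops@4: h1:4  h2:3  h3:3  h4:5  h5:2  h6:5 — peak 5.

5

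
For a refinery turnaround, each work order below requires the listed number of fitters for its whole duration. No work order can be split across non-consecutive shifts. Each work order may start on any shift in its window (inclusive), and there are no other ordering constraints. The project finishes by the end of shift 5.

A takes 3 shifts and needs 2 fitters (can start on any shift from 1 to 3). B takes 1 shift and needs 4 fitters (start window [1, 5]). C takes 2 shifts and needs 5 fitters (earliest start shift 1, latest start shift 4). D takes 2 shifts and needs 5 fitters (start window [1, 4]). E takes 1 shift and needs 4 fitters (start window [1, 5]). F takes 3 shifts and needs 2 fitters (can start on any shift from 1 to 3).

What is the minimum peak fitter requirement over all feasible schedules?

Early-start (A@1, B@1, C@1, D@1, E@1, F@1) gives peak 22: s1:22  s2:14  s3:4  s4:0  s5:0.
Shift C→2, D→4, E→4.
Schedule A@1, B@1, C@2, D@4, E@4, F@1: s1:8  s2:9  s3:9  s4:9  s5:5 — peak 9.

9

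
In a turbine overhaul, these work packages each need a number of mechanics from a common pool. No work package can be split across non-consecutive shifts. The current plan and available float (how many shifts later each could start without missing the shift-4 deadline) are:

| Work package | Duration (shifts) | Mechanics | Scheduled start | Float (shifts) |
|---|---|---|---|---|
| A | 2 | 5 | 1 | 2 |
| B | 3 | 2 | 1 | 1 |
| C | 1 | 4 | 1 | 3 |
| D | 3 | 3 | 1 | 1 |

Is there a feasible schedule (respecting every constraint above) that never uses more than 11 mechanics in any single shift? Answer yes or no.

yes

Schedule A@1, B@1, C@3, D@1: s1:10  s2:10  s3:9  s4:0 — peak 10 ≤ 11.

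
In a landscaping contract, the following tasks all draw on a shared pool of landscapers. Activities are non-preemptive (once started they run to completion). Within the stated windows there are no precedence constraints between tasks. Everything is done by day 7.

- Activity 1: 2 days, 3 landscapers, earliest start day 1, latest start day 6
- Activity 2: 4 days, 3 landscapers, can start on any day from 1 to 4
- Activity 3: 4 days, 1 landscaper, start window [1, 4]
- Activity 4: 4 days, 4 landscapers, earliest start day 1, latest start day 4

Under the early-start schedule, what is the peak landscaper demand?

Early-start schedule: Activity 1@1, Activity 2@1, Activity 3@1, Activity 4@1.
Load per day: day 1: 11, day 2: 11, day 3: 8, day 4: 8, day 5: 0, day 6: 0, day 7: 0.
Peak is 11.

11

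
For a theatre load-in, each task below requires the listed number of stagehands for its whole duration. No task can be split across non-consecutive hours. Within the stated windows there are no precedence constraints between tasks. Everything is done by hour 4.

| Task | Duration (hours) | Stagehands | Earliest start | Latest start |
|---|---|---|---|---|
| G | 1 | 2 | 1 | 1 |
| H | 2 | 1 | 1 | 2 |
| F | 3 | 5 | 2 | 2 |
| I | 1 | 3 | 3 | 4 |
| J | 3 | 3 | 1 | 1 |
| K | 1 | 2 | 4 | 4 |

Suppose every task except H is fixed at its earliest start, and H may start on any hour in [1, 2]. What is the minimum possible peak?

11

H@1: h1:6  h2:9  h3:11  h4:7 → peak 11
H@2: h1:5  h2:9  h3:12  h4:7 → peak 12
Best is H@1, peak 11.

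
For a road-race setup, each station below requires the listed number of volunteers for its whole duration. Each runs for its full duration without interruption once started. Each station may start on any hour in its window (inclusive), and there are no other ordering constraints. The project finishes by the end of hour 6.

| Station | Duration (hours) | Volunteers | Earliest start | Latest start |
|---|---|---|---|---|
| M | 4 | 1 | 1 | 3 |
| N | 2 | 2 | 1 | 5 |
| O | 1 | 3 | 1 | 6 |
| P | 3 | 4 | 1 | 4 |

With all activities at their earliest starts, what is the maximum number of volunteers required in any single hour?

Early-start schedule: M@1, N@1, O@1, P@1.
Load per hour: hour 1: 10, hour 2: 7, hour 3: 5, hour 4: 1, hour 5: 0, hour 6: 0.
Peak is 10.

10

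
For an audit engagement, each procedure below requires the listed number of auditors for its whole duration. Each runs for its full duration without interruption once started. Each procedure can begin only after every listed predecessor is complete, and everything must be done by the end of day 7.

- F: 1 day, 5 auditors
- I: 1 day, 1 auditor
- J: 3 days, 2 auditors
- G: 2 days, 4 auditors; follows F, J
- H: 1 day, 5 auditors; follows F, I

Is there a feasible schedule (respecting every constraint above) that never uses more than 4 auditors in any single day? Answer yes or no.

The minimum achievable peak is 5; 4 < 5, so no feasible schedule stays within the cap.

no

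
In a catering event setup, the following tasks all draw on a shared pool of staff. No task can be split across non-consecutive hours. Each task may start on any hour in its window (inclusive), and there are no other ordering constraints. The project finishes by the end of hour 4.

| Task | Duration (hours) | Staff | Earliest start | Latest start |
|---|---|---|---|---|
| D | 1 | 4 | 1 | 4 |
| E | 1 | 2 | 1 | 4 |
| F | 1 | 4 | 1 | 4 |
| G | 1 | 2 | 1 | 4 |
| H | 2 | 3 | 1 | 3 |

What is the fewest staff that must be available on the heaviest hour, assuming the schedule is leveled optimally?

5

Early-start (D@1, E@1, F@1, G@1, H@1) gives peak 15: h1:15  h2:3  h3:0  h4:0.
Shift E→2, F→4, G→3, H→2.
Schedule D@1, E@2, F@4, G@3, H@2: h1:4  h2:5  h3:5  h4:4 — peak 5.
Total staffer-hours = 18 over 4 hours ⇒ peak ≥ ⌈18/4⌉ = 5, so 5 is optimal.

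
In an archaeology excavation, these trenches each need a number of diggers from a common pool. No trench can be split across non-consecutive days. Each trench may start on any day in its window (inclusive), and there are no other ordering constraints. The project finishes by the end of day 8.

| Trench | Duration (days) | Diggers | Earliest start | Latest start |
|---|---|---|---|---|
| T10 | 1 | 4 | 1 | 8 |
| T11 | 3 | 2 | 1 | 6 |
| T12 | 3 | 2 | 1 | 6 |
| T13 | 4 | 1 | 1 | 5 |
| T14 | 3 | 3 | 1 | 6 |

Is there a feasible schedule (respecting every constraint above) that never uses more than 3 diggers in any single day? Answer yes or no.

Total digger-days = 29; over 8 days the average is 29/8 > 3, so some day must exceed 3.

no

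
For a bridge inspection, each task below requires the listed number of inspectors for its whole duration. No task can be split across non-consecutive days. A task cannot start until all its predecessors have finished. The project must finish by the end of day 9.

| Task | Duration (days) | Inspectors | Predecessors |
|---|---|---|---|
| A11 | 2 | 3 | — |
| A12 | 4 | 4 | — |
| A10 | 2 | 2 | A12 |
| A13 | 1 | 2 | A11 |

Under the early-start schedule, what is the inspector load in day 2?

7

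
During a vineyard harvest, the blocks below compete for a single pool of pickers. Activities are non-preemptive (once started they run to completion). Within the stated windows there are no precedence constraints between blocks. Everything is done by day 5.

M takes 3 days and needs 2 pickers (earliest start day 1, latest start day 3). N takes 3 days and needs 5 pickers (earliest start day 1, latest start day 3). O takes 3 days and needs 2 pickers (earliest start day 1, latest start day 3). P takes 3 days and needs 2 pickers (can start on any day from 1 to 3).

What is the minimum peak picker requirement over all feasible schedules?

Schedule M@1, N@1, O@1, P@1: d1:11  d2:11  d3:11  d4:0  d5:0 — peak 11.

11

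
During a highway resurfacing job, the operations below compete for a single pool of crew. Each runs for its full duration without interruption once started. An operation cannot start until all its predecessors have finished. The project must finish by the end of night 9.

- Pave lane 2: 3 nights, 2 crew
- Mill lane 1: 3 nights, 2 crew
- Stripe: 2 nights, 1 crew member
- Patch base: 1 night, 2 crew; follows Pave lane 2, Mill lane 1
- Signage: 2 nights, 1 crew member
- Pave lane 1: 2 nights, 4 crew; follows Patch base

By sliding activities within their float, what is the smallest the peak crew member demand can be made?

4

Early-start (Pave lane 2@1, Mill lane 1@1, Stripe@1, Patch base@4, Signage@1, Pave lane 1@5) gives peak 6: n1:6  n2:6  n3:4  n4:2  n5:4  n6:4  n7:0  n8:0  n9:0.
Shift Stripe→4, Signage→4, Pave lane 1→6.
Schedule Pave lane 2@1, Mill lane 1@1, Stripe@4, Patch base@4, Signage@4, Pave lane 1@6: n1:4  n2:4  n3:4  n4:4  n5:2  n6:4  n7:4  n8:0  n9:0 — peak 4.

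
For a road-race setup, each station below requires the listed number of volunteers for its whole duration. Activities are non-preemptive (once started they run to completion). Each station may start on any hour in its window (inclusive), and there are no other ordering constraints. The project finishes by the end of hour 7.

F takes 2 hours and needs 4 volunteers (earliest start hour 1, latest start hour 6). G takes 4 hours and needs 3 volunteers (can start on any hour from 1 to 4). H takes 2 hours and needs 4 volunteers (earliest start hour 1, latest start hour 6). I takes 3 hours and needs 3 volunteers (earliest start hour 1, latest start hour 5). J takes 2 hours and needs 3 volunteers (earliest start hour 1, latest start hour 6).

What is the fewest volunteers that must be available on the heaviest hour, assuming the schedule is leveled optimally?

7

Early-start (F@1, G@1, H@1, I@1, J@1) gives peak 17: h1:17  h2:17  h3:6  h4:3  h5:0  h6:0  h7:0.
Shift H→3, I→5, J→5.
Schedule F@1, G@1, H@3, I@5, J@5: h1:7  h2:7  h3:7  h4:7  h5:6  h6:6  h7:3 — peak 7.
Total volunteer-hours = 43 over 7 hours ⇒ peak ≥ ⌈43/7⌉ = 7, so 7 is optimal.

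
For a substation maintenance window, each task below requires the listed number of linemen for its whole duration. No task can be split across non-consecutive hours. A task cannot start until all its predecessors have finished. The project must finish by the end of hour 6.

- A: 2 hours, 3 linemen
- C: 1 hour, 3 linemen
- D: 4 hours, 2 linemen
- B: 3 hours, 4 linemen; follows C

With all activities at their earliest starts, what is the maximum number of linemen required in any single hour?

9

Early-start schedule: A@1, C@1, D@1, B@2.
Load per hour: hour 1: 8, hour 2: 9, hour 3: 6, hour 4: 6, hour 5: 0, hour 6: 0.
Peak is 9.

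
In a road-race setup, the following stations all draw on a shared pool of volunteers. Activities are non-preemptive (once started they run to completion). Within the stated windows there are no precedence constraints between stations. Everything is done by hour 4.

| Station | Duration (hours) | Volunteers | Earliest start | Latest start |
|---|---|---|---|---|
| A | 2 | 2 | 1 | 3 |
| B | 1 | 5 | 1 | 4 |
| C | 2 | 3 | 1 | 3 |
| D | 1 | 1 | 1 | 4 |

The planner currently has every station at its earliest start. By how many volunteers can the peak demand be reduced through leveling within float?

Early-start peak: h1:11  h2:5  h3:0  h4:0 ⇒ 11.
Leveled (A@1, B@3, C@1, D@4): h1:5  h2:5  h3:5  h4:1 ⇒ 5.
Reduction 11 − 5 = 6.

6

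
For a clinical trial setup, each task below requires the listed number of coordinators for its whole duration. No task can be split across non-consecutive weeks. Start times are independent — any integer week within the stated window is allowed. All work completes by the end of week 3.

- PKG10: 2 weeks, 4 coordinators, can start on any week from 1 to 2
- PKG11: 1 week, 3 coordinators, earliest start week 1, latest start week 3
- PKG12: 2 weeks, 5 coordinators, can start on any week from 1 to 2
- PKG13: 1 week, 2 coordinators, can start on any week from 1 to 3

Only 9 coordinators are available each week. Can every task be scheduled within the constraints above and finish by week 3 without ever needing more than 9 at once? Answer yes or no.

yes

Schedule PKG10@1, PKG11@1, PKG12@2, PKG13@1: w1:9  w2:9  w3:5 — peak 9 ≤ 9.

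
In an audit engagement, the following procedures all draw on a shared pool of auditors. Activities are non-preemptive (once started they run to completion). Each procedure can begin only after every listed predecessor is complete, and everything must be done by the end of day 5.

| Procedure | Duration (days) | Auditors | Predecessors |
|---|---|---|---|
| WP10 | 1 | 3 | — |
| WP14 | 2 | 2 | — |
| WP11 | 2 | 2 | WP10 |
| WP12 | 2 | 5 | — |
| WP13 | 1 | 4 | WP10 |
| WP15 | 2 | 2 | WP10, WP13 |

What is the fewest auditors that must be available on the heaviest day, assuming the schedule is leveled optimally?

Early-start (WP10@1, WP14@1, WP11@2, WP12@1, WP13@2, WP15@3) gives peak 13: d1:10  d2:13  d3:4  d4:2  d5:0.
Shift WP12→4, WP13→3, WP15→4.
Schedule WP10@1, WP14@1, WP11@2, WP12@4, WP13@3, WP15@4: d1:5  d2:4  d3:6  d4:7  d5:7 — peak 7.

7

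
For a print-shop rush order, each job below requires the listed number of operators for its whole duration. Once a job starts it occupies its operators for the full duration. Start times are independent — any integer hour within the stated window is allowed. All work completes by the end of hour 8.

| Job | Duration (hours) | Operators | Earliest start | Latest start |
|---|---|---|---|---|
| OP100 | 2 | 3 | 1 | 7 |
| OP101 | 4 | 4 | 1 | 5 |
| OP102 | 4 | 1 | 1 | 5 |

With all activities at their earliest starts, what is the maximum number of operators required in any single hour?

8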